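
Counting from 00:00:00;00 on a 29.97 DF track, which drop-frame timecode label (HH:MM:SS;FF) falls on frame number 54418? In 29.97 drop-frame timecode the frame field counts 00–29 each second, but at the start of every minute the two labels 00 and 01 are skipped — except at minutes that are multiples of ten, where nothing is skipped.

Each 10-minute DF block holds 10 × 60 × 30 − 9 × 2 = 17982 frames. 54418 ÷ 17982 → 3 full blocks, remainder 472.
Within the partial block the first minute is 1800 frames and each further minute 1798, so 0 further minute boundaries passed. Total skipped labels = 18 × 3 + 2 × 0 = 54.
Non-drop label index = 54418 + 54 = 54472; at 30 labels/s that is 00:30:15:22, i.e. DF 00:30:15;22.

00:30:15;22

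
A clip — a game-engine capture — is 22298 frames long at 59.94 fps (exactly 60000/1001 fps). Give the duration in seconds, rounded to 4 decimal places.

Running time = 22298 × 1001/60000 = 11160149/30000 s ≈ 372.0050 s.

372.0050 seconds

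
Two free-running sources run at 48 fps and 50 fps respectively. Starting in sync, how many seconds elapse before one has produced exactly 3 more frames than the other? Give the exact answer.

The gap grows by |50 − 48| = 2 frames per second.
Time for a 3-frame gap: 3 ÷ (2) = 1.5 s.

1.5 seconds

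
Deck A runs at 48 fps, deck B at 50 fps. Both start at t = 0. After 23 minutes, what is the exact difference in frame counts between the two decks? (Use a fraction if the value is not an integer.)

23 min = 1380 s.
A emits 48 × 1380 = 66240 frames; B emits 50 × 1380 = 69000.
Difference = 2760 frames; B is ahead of A.

2760 frames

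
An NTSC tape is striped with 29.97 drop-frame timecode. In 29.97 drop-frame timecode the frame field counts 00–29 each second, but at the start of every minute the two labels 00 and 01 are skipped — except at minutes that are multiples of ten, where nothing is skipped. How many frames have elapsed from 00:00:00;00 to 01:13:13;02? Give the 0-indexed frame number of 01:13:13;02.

As if non-drop at 30 labels/s: (1 × 3600 + 13 × 60 + 13) × 30 + 2 = 131792.
Minute boundaries passed: 73; those not divisible by 10: 73 − 7 = 66; dropped labels = 2 × 66 = 132.
Actual frame index = 131792 − 132 = 131660.

131660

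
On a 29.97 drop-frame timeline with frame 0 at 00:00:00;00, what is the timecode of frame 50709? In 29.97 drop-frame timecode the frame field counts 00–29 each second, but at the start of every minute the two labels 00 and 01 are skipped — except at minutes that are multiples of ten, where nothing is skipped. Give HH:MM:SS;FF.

00:28:12;01

Ten DF minutes hold 17982 frames, so frame 50709 lies in block 2 (frames 35964–53945) with 14745 frames into that block.
The block's first minute is 1800 frames and the rest 1798 each; 14745 frames reaches minute 8, so 2 × 18 + 8 × 2 = 52 labels have been skipped so far.
Adding those back, label number 50709 + 52 = 50761 at 30 labels/s is 1692 s + 1 f = 0 h 28 min 12 s frame 1, i.e. 00:28:12;01.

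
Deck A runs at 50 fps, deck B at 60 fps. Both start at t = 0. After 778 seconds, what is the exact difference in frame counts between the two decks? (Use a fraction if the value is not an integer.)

7780 frames

A emits 50 × 778 = 38900 frames; B emits 60 × 778 = 46680.
Difference = 7780 frames; B is ahead of A.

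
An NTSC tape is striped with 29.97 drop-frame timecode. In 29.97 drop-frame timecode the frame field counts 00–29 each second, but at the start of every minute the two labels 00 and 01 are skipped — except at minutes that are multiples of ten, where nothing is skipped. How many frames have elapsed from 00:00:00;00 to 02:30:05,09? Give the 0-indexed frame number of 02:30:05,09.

269889

Complete 10-minute blocks: 15, each 17982 frames → 269730.
Remaining 0 whole minutes in the current block: 0 frames.
Within the current minute: 5 × 30 + 9 = 159. Total = 269730 + 0 + 159 = 269889.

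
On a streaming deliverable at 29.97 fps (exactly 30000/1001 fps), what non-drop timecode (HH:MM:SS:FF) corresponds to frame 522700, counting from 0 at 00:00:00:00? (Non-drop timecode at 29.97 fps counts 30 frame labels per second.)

522700 ÷ 30 = 17423 full seconds, remainder 10 frames.
17423 s = 4 h 50 min 23 s.
Timecode: 04:50:23:10.

04:50:23:10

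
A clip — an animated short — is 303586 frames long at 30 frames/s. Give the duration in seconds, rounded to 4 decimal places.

10119.5333 seconds

Running time = 303586 × 1/30 = 151793/15 s ≈ 10119.5333 s.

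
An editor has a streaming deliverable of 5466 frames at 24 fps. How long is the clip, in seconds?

227.75 seconds

Running time = 5466 / (24) = 227.75 s.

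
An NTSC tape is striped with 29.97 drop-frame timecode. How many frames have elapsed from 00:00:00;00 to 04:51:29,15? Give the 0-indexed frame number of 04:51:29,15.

Complete 10-minute blocks: 29, each 17982 frames → 521478.
Remaining 1 whole minute in the current block: 1800 + 0 × 1798 = 1800 frames.
Within the current minute: 29 × 30 + 15 − 2 = 883 (labels ;00/;01 skipped at this minute). Total = 521478 + 1800 + 883 = 524161.

524161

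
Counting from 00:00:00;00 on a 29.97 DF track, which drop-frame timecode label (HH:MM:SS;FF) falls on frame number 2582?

00:01:26;04

Ten DF minutes hold 17982 frames, so frame 2582 lies in block 0 (frames 0–17981) with 2582 frames into that block.
The block's first minute is 1800 frames and the rest 1798 each; 2582 frames reaches minute 1, so 0 × 18 + 1 × 2 = 2 labels have been skipped so far.
Adding those back, label number 2582 + 2 = 2584 at 30 labels/s is 86 s + 4 f = 0 h 1 min 26 s frame 4, i.e. 00:01:26;04.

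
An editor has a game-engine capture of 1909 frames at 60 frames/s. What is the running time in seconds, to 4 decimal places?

31.8167 seconds

Running time = 1909 × 1/60 = 1909/60 s ≈ 31.8167 s.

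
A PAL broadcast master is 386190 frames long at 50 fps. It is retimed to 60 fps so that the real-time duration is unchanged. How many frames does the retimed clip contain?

Target frames = source frames × (target rate / source rate) = 386190 × (60)/(50) = 386190 × 6/5 = 463428.

463428 frames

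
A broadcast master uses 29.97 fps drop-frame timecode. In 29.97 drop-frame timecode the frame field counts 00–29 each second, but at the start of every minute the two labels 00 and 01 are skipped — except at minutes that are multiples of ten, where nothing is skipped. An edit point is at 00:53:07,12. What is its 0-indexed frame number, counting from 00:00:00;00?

95526

Complete 10-minute blocks: 5, each 17982 frames → 89910.
Remaining 3 whole minutes in the current block: 1800 + 2 × 1798 = 5396 frames.
Within the current minute: 7 × 30 + 12 − 2 = 220 (labels ;00/;01 skipped at this minute). Total = 89910 + 5396 + 220 = 95526.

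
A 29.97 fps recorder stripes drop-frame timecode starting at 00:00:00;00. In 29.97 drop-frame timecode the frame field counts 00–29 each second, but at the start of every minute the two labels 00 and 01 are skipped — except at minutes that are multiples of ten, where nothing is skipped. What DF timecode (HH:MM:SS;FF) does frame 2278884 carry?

21:07:18;26

Ten DF minutes hold 17982 frames, so frame 2278884 lies in block 126 (frames 2265732–2283713) with 13152 frames into that block.
The block's first minute is 1800 frames and the rest 1798 each; 13152 frames reaches minute 7, so 126 × 18 + 7 × 2 = 2282 labels have been skipped so far.
Adding those back, label number 2278884 + 2282 = 2281166 at 30 labels/s is 76038 s + 26 f = 21 h 7 min 18 s frame 26, i.e. 21:07:18;26.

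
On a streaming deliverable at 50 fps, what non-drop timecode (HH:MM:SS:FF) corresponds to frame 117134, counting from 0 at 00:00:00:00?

117134 ÷ 50 = 2342 full seconds, remainder 34 frames.
2342 s = 0 h 39 min 2 s.
Timecode: 00:39:02:34.

00:39:02:34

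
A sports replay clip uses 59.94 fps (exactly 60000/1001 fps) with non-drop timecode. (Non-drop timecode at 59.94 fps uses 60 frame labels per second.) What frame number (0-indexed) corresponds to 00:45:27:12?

163632

Total seconds to the label: (0 × 3600 + 45 × 60 + 27) = 2727.
Frame index = 2727 × 60 + 12 = 163632.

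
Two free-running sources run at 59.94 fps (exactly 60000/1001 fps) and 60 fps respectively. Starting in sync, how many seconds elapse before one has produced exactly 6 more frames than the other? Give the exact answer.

100.1 seconds

The gap grows by |60 − 60000/1001| = 60/1001 frames per second.
Time for a 6-frame gap: 6 ÷ (60/1001) = 100.1 s.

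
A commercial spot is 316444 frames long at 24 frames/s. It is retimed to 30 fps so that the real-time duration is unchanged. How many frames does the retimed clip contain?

395555 frames

Target frames = source frames × (target rate / source rate) = 316444 × (30)/(24) = 316444 × 5/4 = 395555.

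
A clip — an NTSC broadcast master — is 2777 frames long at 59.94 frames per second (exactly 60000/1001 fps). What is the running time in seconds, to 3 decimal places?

Running time = 2777 × 1001/60000 = 2779777/60000 s ≈ 46.330 s.

46.330 seconds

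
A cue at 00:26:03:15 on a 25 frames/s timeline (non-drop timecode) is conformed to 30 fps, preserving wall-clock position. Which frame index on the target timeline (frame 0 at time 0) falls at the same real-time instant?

Source frame index: (0×3600 + 26×60 + 3) × 25 + 15 = 39090.
Real time: 39090 / (25) = 7818/5 s.
Target frame: (7818/5) × (30) = 46908.

frame 46908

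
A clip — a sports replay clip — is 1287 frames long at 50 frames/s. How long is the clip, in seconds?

25.74 seconds

Running time = 1287 / (50) = 25.74 s.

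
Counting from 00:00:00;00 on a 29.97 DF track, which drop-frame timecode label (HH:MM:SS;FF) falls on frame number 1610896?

14:55:50;08

Each 10-minute DF block holds 10 × 60 × 30 − 9 × 2 = 17982 frames. 1610896 ÷ 17982 → 89 full blocks, remainder 10498.
Within the partial block the first minute is 1800 frames and each further minute 1798, so 5 further minute boundaries passed. Total skipped labels = 18 × 89 + 2 × 5 = 1612.
Non-drop label index = 1610896 + 1612 = 1612508; at 30 labels/s that is 14:55:50:08, i.e. DF 14:55:50;08.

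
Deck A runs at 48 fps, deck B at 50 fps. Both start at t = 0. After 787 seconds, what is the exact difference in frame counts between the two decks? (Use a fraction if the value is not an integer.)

1574 frames

A emits 48 × 787 = 37776 frames; B emits 50 × 787 = 39350.
Difference = 1574 frames; B is ahead of A.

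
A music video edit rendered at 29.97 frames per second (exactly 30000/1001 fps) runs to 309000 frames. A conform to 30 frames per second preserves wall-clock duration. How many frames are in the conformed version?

309309 frames

Target frames = source frames × (target rate / source rate) = 309000 × (30)/(30000/1001) = 309000 × 1001/1000 = 309309.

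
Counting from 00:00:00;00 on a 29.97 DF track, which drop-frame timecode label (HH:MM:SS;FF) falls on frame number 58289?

00:32:24;27

Ten DF minutes hold 17982 frames, so frame 58289 lies in block 3 (frames 53946–71927) with 4343 frames into that block.
The block's first minute is 1800 frames and the rest 1798 each; 4343 frames reaches minute 2, so 3 × 18 + 2 × 2 = 58 labels have been skipped so far.
Adding those back, label number 58289 + 58 = 58347 at 30 labels/s is 1944 s + 27 f = 0 h 32 min 24 s frame 27, i.e. 00:32:24;27.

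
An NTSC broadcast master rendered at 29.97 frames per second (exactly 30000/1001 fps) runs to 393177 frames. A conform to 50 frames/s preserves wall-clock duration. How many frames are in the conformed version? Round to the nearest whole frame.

Frames at target rate = 393177 × (50) / (30000/1001) = 131190059/200 ≈ 655950.295.
Nearest whole frame: 655950.

655950 frames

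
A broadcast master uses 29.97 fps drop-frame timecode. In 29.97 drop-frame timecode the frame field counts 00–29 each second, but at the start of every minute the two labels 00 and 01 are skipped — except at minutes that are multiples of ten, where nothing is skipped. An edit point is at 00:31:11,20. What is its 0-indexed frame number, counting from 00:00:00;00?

56094

As if non-drop at 30 labels/s: (0 × 3600 + 31 × 60 + 11) × 30 + 20 = 56150.
Minute boundaries passed: 31; those not divisible by 10: 31 − 3 = 28; dropped labels = 2 × 28 = 56.
Actual frame index = 56150 − 56 = 56094.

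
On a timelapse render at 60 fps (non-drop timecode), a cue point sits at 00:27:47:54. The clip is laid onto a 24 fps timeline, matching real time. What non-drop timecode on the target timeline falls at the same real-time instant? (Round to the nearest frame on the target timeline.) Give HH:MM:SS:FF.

Source frame index: (0×3600 + 27×60 + 47) × 60 + 54 = 100074.
Real time: 100074 / (60) = 16679/10 s.
Target frame: (16679/10) × (24) = 200148/5 ≈ 40029.600 → 40030.
At 24 labels/s: frame 40030 → 00:27:47:22.

00:27:47:22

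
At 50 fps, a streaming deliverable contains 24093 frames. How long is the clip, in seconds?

481.86 seconds

Running time = 24093 / (50) = 481.86 s.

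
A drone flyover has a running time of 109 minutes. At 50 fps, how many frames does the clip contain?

109 min = 6540 s.
Frames = 6540 × 50 = 327000.

327000 frames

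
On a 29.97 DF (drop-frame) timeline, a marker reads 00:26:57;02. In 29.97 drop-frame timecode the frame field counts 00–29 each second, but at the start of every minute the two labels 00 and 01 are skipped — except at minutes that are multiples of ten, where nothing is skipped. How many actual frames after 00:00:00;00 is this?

Complete 10-minute blocks: 2, each 17982 frames → 35964.
Remaining 6 whole minutes in the current block: 1800 + 5 × 1798 = 10790 frames.
Within the current minute: 57 × 30 + 2 − 2 = 1710 (labels ;00/;01 skipped at this minute). Total = 35964 + 10790 + 1710 = 48464.

48464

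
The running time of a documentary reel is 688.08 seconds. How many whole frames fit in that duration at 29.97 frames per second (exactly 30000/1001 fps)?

20621 frames

Frames = 688.08 × 30000/1001 = 20642400/1001 ≈ 20621.7782.
Complete frames: 20621.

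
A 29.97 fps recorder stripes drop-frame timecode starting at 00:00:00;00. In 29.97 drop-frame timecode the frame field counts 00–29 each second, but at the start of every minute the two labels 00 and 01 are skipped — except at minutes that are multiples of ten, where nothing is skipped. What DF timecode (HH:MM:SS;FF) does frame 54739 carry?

00:30:26;13

Ten DF minutes hold 17982 frames, so frame 54739 lies in block 3 (frames 53946–71927) with 793 frames into that block.
The block's first minute is 1800 frames and the rest 1798 each; 793 frames reaches minute 0, so 3 × 18 + 0 × 2 = 54 labels have been skipped so far.
Adding those back, label number 54739 + 54 = 54793 at 30 labels/s is 1826 s + 13 f = 0 h 30 min 26 s frame 13, i.e. 00:30:26;13.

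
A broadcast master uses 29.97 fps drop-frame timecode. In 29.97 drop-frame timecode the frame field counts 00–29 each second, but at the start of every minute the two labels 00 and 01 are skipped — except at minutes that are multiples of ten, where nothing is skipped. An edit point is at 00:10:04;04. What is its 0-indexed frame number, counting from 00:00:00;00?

18106

As if non-drop at 30 labels/s: (0 × 3600 + 10 × 60 + 4) × 30 + 4 = 18124.
Minute boundaries passed: 10; those not divisible by 10: 10 − 1 = 9; dropped labels = 2 × 9 = 18.
Actual frame index = 18124 − 18 = 18106.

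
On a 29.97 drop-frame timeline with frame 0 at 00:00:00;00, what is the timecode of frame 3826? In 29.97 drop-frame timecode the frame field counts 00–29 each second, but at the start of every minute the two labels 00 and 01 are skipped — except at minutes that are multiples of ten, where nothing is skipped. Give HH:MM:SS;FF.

00:02:07;20

Each 10-minute DF block holds 10 × 60 × 30 − 9 × 2 = 17982 frames. 3826 ÷ 17982 → 0 full blocks, remainder 3826.
Within the partial block the first minute is 1800 frames and each further minute 1798, so 2 further minute boundaries passed. Total skipped labels = 18 × 0 + 2 × 2 = 4.
Non-drop label index = 3826 + 4 = 3830; at 30 labels/s that is 00:02:07:20, i.e. DF 00:02:07;20.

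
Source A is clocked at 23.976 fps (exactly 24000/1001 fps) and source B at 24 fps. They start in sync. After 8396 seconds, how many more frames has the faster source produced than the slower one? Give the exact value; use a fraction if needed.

201504/1001 frames

A emits 24000/1001 × 8396 = 201504000/1001 frames; B emits 24 × 8396 = 201504.
Difference = 201504/1001 frames (≈ 201.3027); B is ahead of A.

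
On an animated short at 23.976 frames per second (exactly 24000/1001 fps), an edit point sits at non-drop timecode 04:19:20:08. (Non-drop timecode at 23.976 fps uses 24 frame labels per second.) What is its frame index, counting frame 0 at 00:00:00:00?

frame 373448

Total seconds to the label: (4 × 3600 + 19 × 60 + 20) = 15560.
Frame index = 15560 × 24 + 8 = 373448.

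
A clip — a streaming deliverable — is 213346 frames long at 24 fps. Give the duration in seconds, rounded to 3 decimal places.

Running time = 213346 × 1/24 = 106673/12 s ≈ 8889.417 s.

8889.417 seconds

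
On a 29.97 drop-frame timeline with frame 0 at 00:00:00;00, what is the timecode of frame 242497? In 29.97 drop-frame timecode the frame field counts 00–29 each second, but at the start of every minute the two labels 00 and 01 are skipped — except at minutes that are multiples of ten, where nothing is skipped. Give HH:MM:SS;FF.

Ten DF minutes hold 17982 frames, so frame 242497 lies in block 13 (frames 233766–251747) with 8731 frames into that block.
The block's first minute is 1800 frames and the rest 1798 each; 8731 frames reaches minute 4, so 13 × 18 + 4 × 2 = 242 labels have been skipped so far.
Adding those back, label number 242497 + 242 = 242739 at 30 labels/s is 8091 s + 9 f = 2 h 14 min 51 s frame 9, i.e. 02:14:51;09.

02:14:51;09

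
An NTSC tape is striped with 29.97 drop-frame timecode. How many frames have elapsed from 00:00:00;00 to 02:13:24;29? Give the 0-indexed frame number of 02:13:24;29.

239909

As if non-drop at 30 labels/s: (2 × 3600 + 13 × 60 + 24) × 30 + 29 = 240149.
Minute boundaries passed: 133; those not divisible by 10: 133 − 13 = 120; dropped labels = 2 × 120 = 240.
Actual frame index = 240149 − 240 = 239909.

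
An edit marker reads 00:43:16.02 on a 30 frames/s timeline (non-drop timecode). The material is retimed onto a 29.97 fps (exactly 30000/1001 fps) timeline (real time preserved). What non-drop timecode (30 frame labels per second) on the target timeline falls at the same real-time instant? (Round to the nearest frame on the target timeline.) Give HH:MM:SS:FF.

Source frame index: (0×3600 + 43×60 + 16) × 30 + 2 = 77882.
Real time: 77882 / (30) = 38941/15 s.
Target frame: (38941/15) × (30000/1001) = 11126000/143 ≈ 77804.196 → 77804.
At 30 labels/s: frame 77804 → 00:43:13:14.

00:43:13:14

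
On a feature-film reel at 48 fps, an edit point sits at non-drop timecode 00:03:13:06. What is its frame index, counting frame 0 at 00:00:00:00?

frame 9270

Total seconds to the label: (0 × 3600 + 3 × 60 + 13) = 193.
Frame index = 193 × 48 + 6 = 9270.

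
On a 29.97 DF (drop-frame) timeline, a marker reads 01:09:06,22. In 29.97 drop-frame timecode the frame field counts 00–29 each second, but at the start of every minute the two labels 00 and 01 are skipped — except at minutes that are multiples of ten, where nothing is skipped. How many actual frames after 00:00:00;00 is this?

124276

Complete 10-minute blocks: 6, each 17982 frames → 107892.
Remaining 9 whole minutes in the current block: 1800 + 8 × 1798 = 16184 frames.
Within the current minute: 6 × 30 + 22 − 2 = 200 (labels ;00/;01 skipped at this minute). Total = 107892 + 16184 + 200 = 124276.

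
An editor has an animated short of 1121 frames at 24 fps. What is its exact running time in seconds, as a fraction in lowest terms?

1121/24 seconds

Running time = 1121 ÷ (24) = 1121 × 1/24 = 1121/24 s.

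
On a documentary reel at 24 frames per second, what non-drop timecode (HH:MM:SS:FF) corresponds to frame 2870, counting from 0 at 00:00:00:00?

00:01:59:14

2870 ÷ 24 = 119 full seconds, remainder 14 frames.
119 s = 0 h 1 min 59 s.
Timecode: 00:01:59:14.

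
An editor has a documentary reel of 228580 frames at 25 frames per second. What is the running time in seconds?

Running time = 228580 / (25) = 9143.2 s.

9143.2 seconds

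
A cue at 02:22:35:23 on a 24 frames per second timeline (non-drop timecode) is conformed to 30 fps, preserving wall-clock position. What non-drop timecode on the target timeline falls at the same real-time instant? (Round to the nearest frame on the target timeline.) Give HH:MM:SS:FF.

Source frame index: (2×3600 + 22×60 + 35) × 24 + 23 = 205343.
Real time: 205343 / (24) = 205343/24 s.
Target frame: (205343/24) × (30) = 1026715/4 ≈ 256678.750 → 256679.
At 30 labels/s: frame 256679 → 02:22:35:29.

02:22:35:29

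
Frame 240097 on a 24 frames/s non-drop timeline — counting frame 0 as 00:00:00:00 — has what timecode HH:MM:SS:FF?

240097 ÷ 24 = 10004 full seconds, remainder 1 frame.
10004 s = 2 h 46 min 44 s.
Timecode: 02:46:44:01.

02:46:44:01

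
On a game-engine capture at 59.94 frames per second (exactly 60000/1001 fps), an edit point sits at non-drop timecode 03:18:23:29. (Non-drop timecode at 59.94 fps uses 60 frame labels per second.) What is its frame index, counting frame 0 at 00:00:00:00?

Total seconds to the label: (3 × 3600 + 18 × 60 + 23) = 11903.
Frame index = 11903 × 60 + 29 = 714209.

frame 714209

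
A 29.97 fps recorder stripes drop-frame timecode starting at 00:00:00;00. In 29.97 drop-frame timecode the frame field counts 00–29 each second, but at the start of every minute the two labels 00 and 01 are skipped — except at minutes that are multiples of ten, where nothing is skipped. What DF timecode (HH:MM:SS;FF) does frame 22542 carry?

00:12:32;04

Ten DF minutes hold 17982 frames, so frame 22542 lies in block 1 (frames 17982–35963) with 4560 frames into that block.
The block's first minute is 1800 frames and the rest 1798 each; 4560 frames reaches minute 2, so 1 × 18 + 2 × 2 = 22 labels have been skipped so far.
Adding those back, label number 22542 + 22 = 22564 at 30 labels/s is 752 s + 4 f = 0 h 12 min 32 s frame 4, i.e. 00:12:32;04.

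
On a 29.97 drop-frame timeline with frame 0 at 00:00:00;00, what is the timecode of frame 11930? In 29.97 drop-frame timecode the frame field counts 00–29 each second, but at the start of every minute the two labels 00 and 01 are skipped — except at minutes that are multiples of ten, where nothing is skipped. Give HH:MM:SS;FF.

Each 10-minute DF block holds 10 × 60 × 30 − 9 × 2 = 17982 frames. 11930 ÷ 17982 → 0 full blocks, remainder 11930.
Within the partial block the first minute is 1800 frames and each further minute 1798, so 6 further minute boundaries passed. Total skipped labels = 18 × 0 + 2 × 6 = 12.
Non-drop label index = 11930 + 12 = 11942; at 30 labels/s that is 00:06:38:02, i.e. DF 00:06:38;02.

00:06:38;02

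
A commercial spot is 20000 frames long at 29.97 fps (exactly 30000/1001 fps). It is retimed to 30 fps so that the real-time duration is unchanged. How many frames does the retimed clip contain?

20020 frames

Target frames = source frames × (target rate / source rate) = 20000 × (30)/(30000/1001) = 20000 × 1001/1000 = 20020.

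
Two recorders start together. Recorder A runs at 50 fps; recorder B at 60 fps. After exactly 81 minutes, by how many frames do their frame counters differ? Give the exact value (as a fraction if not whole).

81 min = 4860 s.
A emits 50 × 4860 = 243000 frames; B emits 60 × 4860 = 291600.
Difference = 48600 frames; B is ahead of A.

48600 frames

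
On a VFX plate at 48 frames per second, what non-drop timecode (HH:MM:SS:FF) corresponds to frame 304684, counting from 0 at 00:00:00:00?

304684 ÷ 48 = 6347 full seconds, remainder 28 frames.
6347 s = 1 h 45 min 47 s.
Timecode: 01:45:47:28.

01:45:47:28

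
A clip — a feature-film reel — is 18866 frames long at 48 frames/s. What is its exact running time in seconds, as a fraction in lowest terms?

9433/24 seconds

Running time = 18866 ÷ (48) = 18866 × 1/48 = 9433/24 s.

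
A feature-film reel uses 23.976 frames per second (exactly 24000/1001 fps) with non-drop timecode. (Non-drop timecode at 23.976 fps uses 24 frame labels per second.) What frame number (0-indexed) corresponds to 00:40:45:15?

frame 58695

Total seconds to the label: (0 × 3600 + 40 × 60 + 45) = 2445.
Frame index = 2445 × 24 + 15 = 58695.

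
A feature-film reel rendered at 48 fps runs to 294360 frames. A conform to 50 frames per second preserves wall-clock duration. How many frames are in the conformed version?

Target frames = source frames × (target rate / source rate) = 294360 × (50)/(48) = 294360 × 25/24 = 306625.

306625 frames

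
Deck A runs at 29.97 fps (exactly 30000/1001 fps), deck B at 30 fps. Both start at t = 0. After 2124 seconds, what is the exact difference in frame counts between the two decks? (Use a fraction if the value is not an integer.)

63720/1001 frames

A emits 30000/1001 × 2124 = 63720000/1001 frames; B emits 30 × 2124 = 63720.
Difference = 63720/1001 frames (≈ 63.6563); B is ahead of A.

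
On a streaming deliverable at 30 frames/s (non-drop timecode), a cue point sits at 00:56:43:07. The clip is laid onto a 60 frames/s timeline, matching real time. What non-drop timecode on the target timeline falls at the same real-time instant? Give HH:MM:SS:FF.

00:56:43:14

Source frame index: (0×3600 + 56×60 + 43) × 30 + 7 = 102097.
Real time: 102097 / (30) = 102097/30 s.
Target frame: (102097/30) × (60) = 204194.
At 60 labels/s: frame 204194 → 00:56:43:14.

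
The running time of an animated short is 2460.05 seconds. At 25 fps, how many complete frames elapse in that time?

61501 frames

Frames = 2460.05 × 25 = 246005/4 ≈ 61501.2500.
Complete frames: 61501.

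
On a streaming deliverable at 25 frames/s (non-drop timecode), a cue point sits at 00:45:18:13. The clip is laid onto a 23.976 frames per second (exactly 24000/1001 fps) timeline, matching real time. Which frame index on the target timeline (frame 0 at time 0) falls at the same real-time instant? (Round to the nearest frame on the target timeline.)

Source frame index: (0×3600 + 45×60 + 18) × 25 + 13 = 67963.
Real time: 67963 / (25) = 67963/25 s.
Target frame: (67963/25) × (24000/1001) = 9320640/143 ≈ 65179.301 → 65179.

frame 65179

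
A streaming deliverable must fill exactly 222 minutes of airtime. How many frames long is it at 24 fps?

319680 frames

222 min = 13320 s.
Frames = 13320 × 24 = 319680.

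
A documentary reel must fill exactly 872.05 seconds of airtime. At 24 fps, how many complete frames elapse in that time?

20929 frames

Frames = 872.05 × 24 = 104646/5 ≈ 20929.2000.
Complete frames: 20929.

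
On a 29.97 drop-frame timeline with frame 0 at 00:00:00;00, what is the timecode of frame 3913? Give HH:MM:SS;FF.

Ten DF minutes hold 17982 frames, so frame 3913 lies in block 0 (frames 0–17981) with 3913 frames into that block.
The block's first minute is 1800 frames and the rest 1798 each; 3913 frames reaches minute 2, so 0 × 18 + 2 × 2 = 4 labels have been skipped so far.
Adding those back, label number 3913 + 4 = 3917 at 30 labels/s is 130 s + 17 f = 0 h 2 min 10 s frame 17, i.e. 00:02:10;17.

00:02:10;17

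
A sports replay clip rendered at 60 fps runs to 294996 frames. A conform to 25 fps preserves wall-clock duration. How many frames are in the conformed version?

Target frames = source frames × (target rate / source rate) = 294996 × (25)/(60) = 294996 × 5/12 = 122915.

122915 frames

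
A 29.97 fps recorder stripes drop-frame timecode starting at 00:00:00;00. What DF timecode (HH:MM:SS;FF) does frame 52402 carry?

00:29:08;16

Ten DF minutes hold 17982 frames, so frame 52402 lies in block 2 (frames 35964–53945) with 16438 frames into that block.
The block's first minute is 1800 frames and the rest 1798 each; 16438 frames reaches minute 9, so 2 × 18 + 9 × 2 = 54 labels have been skipped so far.
Adding those back, label number 52402 + 54 = 52456 at 30 labels/s is 1748 s + 16 f = 0 h 29 min 8 s frame 16, i.e. 00:29:08;16.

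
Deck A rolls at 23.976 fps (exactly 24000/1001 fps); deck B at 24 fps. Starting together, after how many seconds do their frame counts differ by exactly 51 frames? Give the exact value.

2127.125 seconds

The gap grows by |24 − 24000/1001| = 24/1001 frames per second.
Time for a 51-frame gap: 51 ÷ (24/1001) = 2127.125 s.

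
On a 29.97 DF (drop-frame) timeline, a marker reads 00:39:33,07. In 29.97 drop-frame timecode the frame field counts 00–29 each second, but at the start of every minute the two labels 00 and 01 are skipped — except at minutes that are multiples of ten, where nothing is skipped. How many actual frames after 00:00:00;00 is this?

As if non-drop at 30 labels/s: (0 × 3600 + 39 × 60 + 33) × 30 + 7 = 71197.
Minute boundaries passed: 39; those not divisible by 10: 39 − 3 = 36; dropped labels = 2 × 36 = 72.
Actual frame index = 71197 − 72 = 71125.

71125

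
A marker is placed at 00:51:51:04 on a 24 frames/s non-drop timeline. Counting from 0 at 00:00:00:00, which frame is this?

frame 74668

Total seconds to the label: (0 × 3600 + 51 × 60 + 51) = 3111.
Frame index = 3111 × 24 + 4 = 74668.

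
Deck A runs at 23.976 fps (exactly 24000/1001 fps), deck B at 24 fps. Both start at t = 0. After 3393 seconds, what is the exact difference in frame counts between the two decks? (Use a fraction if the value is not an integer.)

A emits 24000/1001 × 3393 = 6264000/77 frames; B emits 24 × 3393 = 81432.
Difference = 6264/77 frames (≈ 81.3506); B is ahead of A.

6264/77 frames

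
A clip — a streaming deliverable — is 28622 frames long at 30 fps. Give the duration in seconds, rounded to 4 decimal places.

954.0667 seconds

Running time = 28622 × 1/30 = 14311/15 s ≈ 954.0667 s.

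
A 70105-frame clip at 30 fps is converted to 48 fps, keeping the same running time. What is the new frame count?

Frames at target rate = 70105 × (48) / (30) = 112168.

112168 frames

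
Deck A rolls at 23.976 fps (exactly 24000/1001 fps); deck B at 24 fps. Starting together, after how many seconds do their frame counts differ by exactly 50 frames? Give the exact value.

25025/12 seconds

The gap grows by |24 − 24000/1001| = 24/1001 frames per second.
Time for a 50-frame gap: 50 ÷ (24/1001) = 25025/12 s.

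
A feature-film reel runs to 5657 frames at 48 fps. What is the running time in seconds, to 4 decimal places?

117.8542 seconds

Running time = 5657 × 1/48 = 5657/48 s ≈ 117.8542 s.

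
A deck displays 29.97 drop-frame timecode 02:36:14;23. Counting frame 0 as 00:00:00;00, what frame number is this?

As if non-drop at 30 labels/s: (2 × 3600 + 36 × 60 + 14) × 30 + 23 = 281243.
Minute boundaries passed: 156; those not divisible by 10: 156 − 15 = 141; dropped labels = 2 × 141 = 282.
Actual frame index = 281243 − 282 = 280961.

280961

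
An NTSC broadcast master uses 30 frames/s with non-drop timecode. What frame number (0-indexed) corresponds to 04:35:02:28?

Total seconds to the label: (4 × 3600 + 35 × 60 + 2) = 16502.
Frame index = 16502 × 30 + 28 = 495088.

495088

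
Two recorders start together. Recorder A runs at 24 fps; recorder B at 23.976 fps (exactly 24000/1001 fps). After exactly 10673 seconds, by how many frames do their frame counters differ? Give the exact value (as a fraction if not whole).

A emits 24 × 10673 = 256152 frames; B emits 24000/1001 × 10673 = 19704000/77.
Difference = 19704/77 frames (≈ 255.8961); B is behind A.

19704/77 frames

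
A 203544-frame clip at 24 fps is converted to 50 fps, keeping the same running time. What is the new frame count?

424050 frames

Target frames = source frames × (target rate / source rate) = 203544 × (50)/(24) = 203544 × 25/12 = 424050.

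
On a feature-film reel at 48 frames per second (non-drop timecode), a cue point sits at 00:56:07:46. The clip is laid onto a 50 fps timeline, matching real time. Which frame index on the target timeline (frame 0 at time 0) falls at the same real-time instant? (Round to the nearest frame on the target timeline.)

Source frame index: (0×3600 + 56×60 + 7) × 48 + 46 = 161662.
Real time: 161662 / (48) = 80831/24 s.
Target frame: (80831/24) × (50) = 2020775/12 ≈ 168397.917 → 168398.

frame 168398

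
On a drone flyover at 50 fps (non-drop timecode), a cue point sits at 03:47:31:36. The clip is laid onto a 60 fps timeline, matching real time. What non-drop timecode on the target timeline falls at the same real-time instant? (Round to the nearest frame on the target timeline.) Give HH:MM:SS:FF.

03:47:31:43

Source frame index: (3×3600 + 47×60 + 31) × 50 + 36 = 682586.
Real time: 682586 / (50) = 341293/25 s.
Target frame: (341293/25) × (60) = 4095516/5 ≈ 819103.200 → 819103.
At 60 labels/s: frame 819103 → 03:47:31:43.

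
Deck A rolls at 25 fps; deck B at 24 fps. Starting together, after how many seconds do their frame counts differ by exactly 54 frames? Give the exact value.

54 seconds

The gap grows by |24 − 25| = 1 frame per second.
Time for a 54-frame gap: 54 ÷ (1) = 54 s.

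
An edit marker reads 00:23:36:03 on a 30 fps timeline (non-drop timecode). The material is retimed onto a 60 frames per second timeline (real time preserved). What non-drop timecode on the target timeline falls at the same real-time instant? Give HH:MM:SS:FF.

00:23:36:06

Source frame index: (0×3600 + 23×60 + 36) × 30 + 3 = 42483.
Real time: 42483 / (30) = 14161/10 s.
Target frame: (14161/10) × (60) = 84966.
At 60 labels/s: frame 84966 → 00:23:36:06.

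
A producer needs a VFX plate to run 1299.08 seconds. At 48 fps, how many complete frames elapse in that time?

62355 frames

Frames = 1299.08 × 48 = 1558896/25 ≈ 62355.8400.
Complete frames: 62355.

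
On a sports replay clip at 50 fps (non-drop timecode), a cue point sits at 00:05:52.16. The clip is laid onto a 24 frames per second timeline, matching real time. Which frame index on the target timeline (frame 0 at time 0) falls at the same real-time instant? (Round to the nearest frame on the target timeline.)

frame 8456

Source frame index: (0×3600 + 5×60 + 52) × 50 + 16 = 17616.
Real time: 17616 / (50) = 8808/25 s.
Target frame: (8808/25) × (24) = 211392/25 ≈ 8455.680 → 8456.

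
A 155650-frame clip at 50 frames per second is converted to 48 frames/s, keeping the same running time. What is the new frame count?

Target frames = source frames × (target rate / source rate) = 155650 × (48)/(50) = 155650 × 24/25 = 149424.

149424 frames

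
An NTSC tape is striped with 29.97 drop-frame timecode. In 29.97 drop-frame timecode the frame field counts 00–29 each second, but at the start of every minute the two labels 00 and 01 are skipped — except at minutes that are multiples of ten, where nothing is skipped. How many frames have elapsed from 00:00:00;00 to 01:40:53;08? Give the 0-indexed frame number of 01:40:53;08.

181418

As if non-drop at 30 labels/s: (1 × 3600 + 40 × 60 + 53) × 30 + 8 = 181598.
Minute boundaries passed: 100; those not divisible by 10: 100 − 10 = 90; dropped labels = 2 × 90 = 180.
Actual frame index = 181598 − 180 = 181418.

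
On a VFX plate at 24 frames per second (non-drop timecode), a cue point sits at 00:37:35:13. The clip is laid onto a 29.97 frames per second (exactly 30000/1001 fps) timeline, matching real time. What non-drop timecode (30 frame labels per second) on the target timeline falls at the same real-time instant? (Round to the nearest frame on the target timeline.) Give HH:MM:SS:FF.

Source frame index: (0×3600 + 37×60 + 35) × 24 + 13 = 54133.
Real time: 54133 / (24) = 54133/24 s.
Target frame: (54133/24) × (30000/1001) = 67666250/1001 ≈ 67598.651 → 67599.
At 30 labels/s: frame 67599 → 00:37:33:09.

00:37:33:09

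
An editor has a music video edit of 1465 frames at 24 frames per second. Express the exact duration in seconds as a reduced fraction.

1465/24 seconds

Running time = 1465 ÷ (24) = 1465 × 1/24 = 1465/24 s.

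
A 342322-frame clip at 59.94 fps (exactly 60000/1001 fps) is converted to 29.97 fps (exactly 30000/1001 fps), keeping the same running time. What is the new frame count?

171161 frames

Target frames = source frames × (target rate / source rate) = 342322 × (30000/1001)/(60000/1001) = 342322 × 1/2 = 171161.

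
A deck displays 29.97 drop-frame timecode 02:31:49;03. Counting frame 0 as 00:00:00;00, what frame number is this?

Complete 10-minute blocks: 15, each 17982 frames → 269730.
Remaining 1 whole minute in the current block: 1800 + 0 × 1798 = 1800 frames.
Within the current minute: 49 × 30 + 3 − 2 = 1471 (labels ;00/;01 skipped at this minute). Total = 269730 + 1800 + 1471 = 273001.

273001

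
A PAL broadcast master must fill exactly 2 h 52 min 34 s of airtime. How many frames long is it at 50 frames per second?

2 h 52 min 34 s = 10354 s.
Frames = 10354 × 50 = 517700.

517700 frames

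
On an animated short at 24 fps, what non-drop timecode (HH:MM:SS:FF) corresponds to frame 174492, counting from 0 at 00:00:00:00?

174492 ÷ 24 = 7270 full seconds, remainder 12 frames.
7270 s = 2 h 1 min 10 s.
Timecode: 02:01:10:12.

02:01:10:12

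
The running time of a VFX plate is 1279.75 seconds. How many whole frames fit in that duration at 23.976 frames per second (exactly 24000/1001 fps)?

30683 frames

Frames = 1279.75 × 24000/1001 = 30714000/1001 ≈ 30683.3167.
Complete frames: 30683.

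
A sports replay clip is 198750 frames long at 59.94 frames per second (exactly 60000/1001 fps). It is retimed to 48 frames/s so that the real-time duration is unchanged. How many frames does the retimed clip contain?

159159 frames

Target frames = source frames × (target rate / source rate) = 198750 × (48)/(60000/1001) = 198750 × 1001/1250 = 159159.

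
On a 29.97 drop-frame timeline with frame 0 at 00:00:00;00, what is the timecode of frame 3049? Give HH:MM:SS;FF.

00:01:41;21

Each 10-minute DF block holds 10 × 60 × 30 − 9 × 2 = 17982 frames. 3049 ÷ 17982 → 0 full blocks, remainder 3049.
Within the partial block the first minute is 1800 frames and each further minute 1798, so 1 further minute boundary passed. Total skipped labels = 18 × 0 + 2 × 1 = 2.
Non-drop label index = 3049 + 2 = 3051; at 30 labels/s that is 00:01:41:21, i.e. DF 00:01:41;21.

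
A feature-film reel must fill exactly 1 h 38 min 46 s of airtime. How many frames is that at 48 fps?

1 h 38 min 46 s = 5926 s.
Frames = 5926 × 48 = 284448.

284448 frames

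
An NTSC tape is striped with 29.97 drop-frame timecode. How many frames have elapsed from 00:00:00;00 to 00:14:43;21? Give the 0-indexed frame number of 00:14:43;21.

26485

Complete 10-minute blocks: 1, each 17982 frames → 17982.
Remaining 4 whole minutes in the current block: 1800 + 3 × 1798 = 7194 frames.
Within the current minute: 43 × 30 + 21 − 2 = 1309 (labels ;00/;01 skipped at this minute). Total = 17982 + 7194 + 1309 = 26485.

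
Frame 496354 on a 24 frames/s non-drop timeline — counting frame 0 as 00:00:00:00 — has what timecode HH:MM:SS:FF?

496354 ÷ 24 = 20681 full seconds, remainder 10 frames.
20681 s = 5 h 44 min 41 s.
Timecode: 05:44:41:10.

05:44:41:10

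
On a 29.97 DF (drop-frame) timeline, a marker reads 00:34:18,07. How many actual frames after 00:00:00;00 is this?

61685

As if non-drop at 30 labels/s: (0 × 3600 + 34 × 60 + 18) × 30 + 7 = 61747.
Minute boundaries passed: 34; those not divisible by 10: 34 − 3 = 31; dropped labels = 2 × 31 = 62.
Actual frame index = 61747 − 62 = 61685.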